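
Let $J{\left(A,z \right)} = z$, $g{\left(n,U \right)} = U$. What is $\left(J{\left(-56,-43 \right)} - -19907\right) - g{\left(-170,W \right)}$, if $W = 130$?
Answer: $19734$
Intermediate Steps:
$\left(J{\left(-56,-43 \right)} - -19907\right) - g{\left(-170,W \right)} = \left(-43 - -19907\right) - 130 = \left(-43 + 19907\right) - 130 = 19864 - 130 = 19734$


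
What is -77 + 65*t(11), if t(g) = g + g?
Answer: 1353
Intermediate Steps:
t(g) = 2*g
-77 + 65*t(11) = -77 + 65*(2*11) = -77 + 65*22 = -77 + 1430 = 1353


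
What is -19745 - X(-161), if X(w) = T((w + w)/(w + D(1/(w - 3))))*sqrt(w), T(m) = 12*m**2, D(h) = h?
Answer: -19745 - 33464218368*I*sqrt(161)/697224025 ≈ -19745.0 - 609.01*I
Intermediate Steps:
X(w) = 48*w**(5/2)/(w + 1/(-3 + w))**2 (X(w) = (12*((w + w)/(w + 1/(w - 3)))**2)*sqrt(w) = (12*((2*w)/(w + 1/(-3 + w)))**2)*sqrt(w) = (12*(2*w/(w + 1/(-3 + w)))**2)*sqrt(w) = (12*(4*w**2/(w + 1/(-3 + w))**2))*sqrt(w) = (48*w**2/(w + 1/(-3 + w))**2)*sqrt(w) = 48*w**(5/2)/(w + 1/(-3 + w))**2)
-19745 - X(-161) = -19745 - 48*(-161)**(5/2)*(-3 - 161)**2/(1 - 161*(-3 - 161))**2 = -19745 - 48*25921*I*sqrt(161)*(-164)**2/(1 - 161*(-164))**2 = -19745 - 48*25921*I*sqrt(161)*26896/(1 + 26404)**2 = -19745 - 48*25921*I*sqrt(161)*26896/26405**2 = -19745 - 48*25921*I*sqrt(161)*26896/697224025 = -19745 - 33464218368*I*sqrt(161)/697224025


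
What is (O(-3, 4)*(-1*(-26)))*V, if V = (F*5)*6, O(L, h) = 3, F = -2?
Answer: -4680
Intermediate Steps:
V = -60 (V = -2*5*6 = -10*6 = -60)
(O(-3, 4)*(-1*(-26)))*V = (3*(-1*(-26)))*(-60) = (3*26)*(-60) = 78*(-60) = -4680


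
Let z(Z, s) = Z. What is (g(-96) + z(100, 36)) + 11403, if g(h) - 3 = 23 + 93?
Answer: 11622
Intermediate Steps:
g(h) = 119 (g(h) = 3 + (23 + 93) = 3 + 116 = 119)
(g(-96) + z(100, 36)) + 11403 = (119 + 100) + 11403 = 219 + 11403 = 11622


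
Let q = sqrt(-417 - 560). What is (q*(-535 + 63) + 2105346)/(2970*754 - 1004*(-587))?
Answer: 1052673/1414364 - 59*I*sqrt(977)/353591 ≈ 0.74427 - 0.0052155*I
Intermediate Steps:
q = I*sqrt(977) (q = sqrt(-977) = I*sqrt(977) ≈ 31.257*I)
(q*(-535 + 63) + 2105346)/(2970*754 - 1004*(-587)) = ((I*sqrt(977))*(-535 + 63) + 2105346)/(2970*754 - 1004*(-587)) = ((I*sqrt(977))*(-472) + 2105346)/(2239380 + 589348) = (-472*I*sqrt(977) + 2105346)/2828728 = (2105346 - 472*I*sqrt(977))*(1/2828728) = 1052673/1414364 - 59*I*sqrt(977)/353591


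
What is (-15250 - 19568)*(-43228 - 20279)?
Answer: 2211186726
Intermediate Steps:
(-15250 - 19568)*(-43228 - 20279) = -34818*(-63507) = 2211186726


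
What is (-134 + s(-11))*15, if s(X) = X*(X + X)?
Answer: 1620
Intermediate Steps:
s(X) = 2*X**2 (s(X) = X*(2*X) = 2*X**2)
(-134 + s(-11))*15 = (-134 + 2*(-11)**2)*15 = (-134 + 2*121)*15 = (-134 + 242)*15 = 108*15 = 1620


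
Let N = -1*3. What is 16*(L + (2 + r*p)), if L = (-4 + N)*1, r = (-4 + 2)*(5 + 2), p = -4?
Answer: 816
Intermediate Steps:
N = -3
r = -14 (r = -2*7 = -14)
L = -7 (L = (-4 - 3)*1 = -7*1 = -7)
16*(L + (2 + r*p)) = 16*(-7 + (2 - 14*(-4))) = 16*(-7 + (2 + 56)) = 16*(-7 + 58) = 16*51 = 816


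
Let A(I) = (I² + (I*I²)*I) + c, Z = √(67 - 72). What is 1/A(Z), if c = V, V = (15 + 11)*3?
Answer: 1/98 ≈ 0.010204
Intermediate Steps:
V = 78 (V = 26*3 = 78)
c = 78
Z = I*√5 (Z = √(-5) = I*√5 ≈ 2.2361*I)
A(I) = 78 + I² + I⁴ (A(I) = (I² + (I*I²)*I) + 78 = (I² + I³*I) + 78 = (I² + I⁴) + 78 = 78 + I² + I⁴)
1/A(Z) = 1/(78 + (I*√5)² + (I*√5)⁴) = 1/(78 - 5 + 25) = 1/98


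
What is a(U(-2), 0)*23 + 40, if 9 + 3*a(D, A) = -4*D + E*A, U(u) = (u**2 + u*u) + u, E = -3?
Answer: -213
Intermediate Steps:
U(u) = u + 2*u**2 (U(u) = (u**2 + u**2) + u = 2*u**2 + u = u + 2*u**2)
a(D, A) = -3 - A - 4*D/3 (a(D, A) = -3 + (-4*D - 3*A)/3 = -3 + (-A - 4*D/3) = -3 - A - 4*D/3)
a(U(-2), 0)*23 + 40 = (-3 - 1*0 - (-8)*(1 + 2*(-2))/3)*23 + 40 = (-3 + 0 - (-8)*(1 - 4)/3)*23 + 40 = (-3 + 0 - (-8)*(-3)/3)*23 + 40 = (-3 + 0 - 4/3*6)*23 + 40 = (-3 + 0 - 8)*23 + 40 = -11*23 + 40 = -253 + 40 = -213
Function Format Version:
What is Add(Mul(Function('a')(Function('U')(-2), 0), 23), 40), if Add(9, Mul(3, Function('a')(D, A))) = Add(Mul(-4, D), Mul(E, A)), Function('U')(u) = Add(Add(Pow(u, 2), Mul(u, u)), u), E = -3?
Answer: -213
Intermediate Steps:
Function('U')(u) = Add(u, Mul(2, Pow(u, 2))) (Function('U')(u) = Add(Add(Pow(u, 2), Pow(u, 2)), u) = Add(Mul(2, Pow(u, 2)), u) = Add(u, Mul(2, Pow(u, 2))))
Function('a')(D, A) = Add(-3, Mul(-1, A), Mul(Rational(-4, 3), D)) (Function('a')(D, A) = Add(-3, Mul(Rational(1, 3), Add(Mul(-4, D), Mul(-3, A)))) = Add(-3, Add(Mul(-1, A), Mul(Rational(-4, 3), D))) = Add(-3, Mul(-1, A), Mul(Rational(-4, 3), D)))
Add(Mul(Function('a')(Function('U')(-2), 0), 23), 40) = Add(Mul(Add(-3, Mul(-1, 0), Mul(Rational(-4, 3), Mul(-2, Add(1, Mul(2, -2))))), 23), 40) = Add(Mul(Add(-3, 0, Mul(Rational(-4, 3), Mul(-2, Add(1, -4)))), 23), 40) = Add(Mul(Add(-3, 0, Mul(Rational(-4, 3), Mul(-2, -3))), 23), 40) = Add(Mul(Add(-3, 0, Mul(Rational(-4, 3), 6)), 23), 40) = Add(Mul(Add(-3, 0, -8), 23), 40) = Add(Mul(-11, 23), 40) = Add(-253, 40) = -213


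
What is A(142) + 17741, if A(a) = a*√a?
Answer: 17741 + 142*√142 ≈ 19433.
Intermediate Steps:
A(a) = a^(3/2)
A(142) + 17741 = 142^(3/2) + 17741 = 142*√142 + 17741 = 17741 + 142*√142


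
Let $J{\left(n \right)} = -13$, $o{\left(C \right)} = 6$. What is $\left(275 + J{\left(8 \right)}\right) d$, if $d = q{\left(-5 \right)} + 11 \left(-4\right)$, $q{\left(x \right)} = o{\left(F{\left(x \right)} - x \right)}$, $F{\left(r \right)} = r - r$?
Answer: $-9956$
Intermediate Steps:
$F{\left(r \right)} = 0$
$q{\left(x \right)} = 6$
$d = -38$ ($d = 6 + 11 \left(-4\right) = 6 - 44 = -38$)
$\left(275 + J{\left(8 \right)}\right) d = \left(275 - 13\right) \left(-38\right) = 262 \left(-38\right) = -9956$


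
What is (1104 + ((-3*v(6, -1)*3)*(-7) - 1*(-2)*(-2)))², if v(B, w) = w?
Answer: 1075369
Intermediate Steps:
(1104 + ((-3*v(6, -1)*3)*(-7) - 1*(-2)*(-2)))² = (1104 + ((-3*(-1)*3)*(-7) - 1*(-2)*(-2)))² = (1104 + ((3*3)*(-7) + 2*(-2)))² = (1104 + (9*(-7) - 4))² = (1104 + (-63 - 4))² = (1104 - 67)² = 1037² = 1075369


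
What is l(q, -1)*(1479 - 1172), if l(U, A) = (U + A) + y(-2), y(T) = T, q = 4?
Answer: 307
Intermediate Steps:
l(U, A) = -2 + A + U (l(U, A) = (U + A) - 2 = (A + U) - 2 = -2 + A + U)
l(q, -1)*(1479 - 1172) = (-2 - 1 + 4)*(1479 - 1172) = 1*307 = 307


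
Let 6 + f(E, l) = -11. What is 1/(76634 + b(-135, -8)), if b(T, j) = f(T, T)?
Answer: 1/76617 ≈ 1.3052e-5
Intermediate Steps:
f(E, l) = -17 (f(E, l) = -6 - 11 = -17)
b(T, j) = -17
1/(76634 + b(-135, -8)) = 1/(76634 - 17) = 1/76617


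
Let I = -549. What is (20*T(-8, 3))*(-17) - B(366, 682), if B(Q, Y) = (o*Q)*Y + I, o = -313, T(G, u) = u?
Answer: 78128085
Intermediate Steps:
B(Q, Y) = -549 - 313*Q*Y (B(Q, Y) = (-313*Q)*Y - 549 = -313*Q*Y - 549 = -549 - 313*Q*Y)
(20*T(-8, 3))*(-17) - B(366, 682) = (20*3)*(-17) - (-549 - 313*366*682) = 60*(-17) - (-549 - 78128556) = -1020 - 1*(-78129105) = -1020 + 78129105 = 78128085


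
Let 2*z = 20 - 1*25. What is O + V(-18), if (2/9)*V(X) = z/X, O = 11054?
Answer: 88437/8 ≈ 11055.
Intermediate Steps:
z = -5/2 (z = (20 - 1*25)/2 = (20 - 25)/2 = (½)*(-5) = -5/2 ≈ -2.5000)
V(X) = -45/(4*X) (V(X) = 9*(-5/(2*X))/2 = -45/(4*X))
O + V(-18) = 11054 - 45/4/(-18) = 11054 - 45/4*(-1/18) = 11054 + 5/8 = 88437/8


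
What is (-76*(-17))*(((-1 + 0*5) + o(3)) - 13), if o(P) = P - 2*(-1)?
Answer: -11628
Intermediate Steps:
o(P) = 2 + P (o(P) = P + 2 = 2 + P)
(-76*(-17))*(((-1 + 0*5) + o(3)) - 13) = (-76*(-17))*(((-1 + 0*5) + (2 + 3)) - 13) = 1292*(((-1 + 0) + 5) - 13) = 1292*((-1 + 5) - 13) = 1292*(4 - 13) = 1292*(-9) = -11628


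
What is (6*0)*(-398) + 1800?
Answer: 1800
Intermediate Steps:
(6*0)*(-398) + 1800 = 0*(-398) + 1800 = 0 + 1800 = 1800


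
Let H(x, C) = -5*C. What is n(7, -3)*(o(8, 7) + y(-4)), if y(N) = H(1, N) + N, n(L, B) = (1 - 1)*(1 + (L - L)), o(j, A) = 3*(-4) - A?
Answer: 0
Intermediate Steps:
o(j, A) = -12 - A
n(L, B) = 0 (n(L, B) = 0*(1 + 0) = 0*1 = 0)
y(N) = -4*N (y(N) = -5*N + N = -4*N)
n(7, -3)*(o(8, 7) + y(-4)) = 0*((-12 - 1*7) - 4*(-4)) = 0*((-12 - 7) + 16) = 0*(-19 + 16) = 0*(-3) = 0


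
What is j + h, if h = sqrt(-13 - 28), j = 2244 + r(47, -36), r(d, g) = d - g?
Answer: 2327 + I*sqrt(41) ≈ 2327.0 + 6.4031*I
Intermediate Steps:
j = 2327 (j = 2244 + (47 - 1*(-36)) = 2244 + (47 + 36) = 2244 + 83 = 2327)
h = I*sqrt(41) (h = sqrt(-41) = I*sqrt(41) ≈ 6.4031*I)
j + h = 2327 + I*sqrt(41)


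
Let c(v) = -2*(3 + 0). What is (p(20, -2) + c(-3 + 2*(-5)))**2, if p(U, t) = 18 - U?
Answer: 64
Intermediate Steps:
c(v) = -6 (c(v) = -2*3 = -6)
(p(20, -2) + c(-3 + 2*(-5)))**2 = ((18 - 1*20) - 6)**2 = ((18 - 20) - 6)**2 = (-2 - 6)**2 = (-8)**2 = 64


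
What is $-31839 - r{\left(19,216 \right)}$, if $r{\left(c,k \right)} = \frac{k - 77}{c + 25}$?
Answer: $- \frac{1401055}{44} \approx -31842.0$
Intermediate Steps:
$r{\left(c,k \right)} = \frac{-77 + k}{25 + c}$
$-31839 - r{\left(19,216 \right)} = -31839 - \frac{-77 + 216}{25 + 19} = -31839 - \frac{1}{44} \cdot 139 = -31839 - \frac{139}{44} = - \frac{1401055}{44}$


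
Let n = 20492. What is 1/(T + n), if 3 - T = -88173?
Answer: 1/108668 ≈ 9.2023e-6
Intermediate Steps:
T = 88176 (T = 3 - 1*(-88173) = 3 + 88173 = 88176)
1/(T + n) = 1/(88176 + 20492) = 1/108668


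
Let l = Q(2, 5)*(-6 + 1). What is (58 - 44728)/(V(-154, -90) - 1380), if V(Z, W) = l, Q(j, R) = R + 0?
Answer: 8934/281 ≈ 31.794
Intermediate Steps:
Q(j, R) = R
l = -25 (l = 5*(-6 + 1) = 5*(-5) = -25)
V(Z, W) = -25
(58 - 44728)/(V(-154, -90) - 1380) = (58 - 44728)/(-25 - 1380) = -44670/(-1405) = -44670*(-1/1405) = 8934/281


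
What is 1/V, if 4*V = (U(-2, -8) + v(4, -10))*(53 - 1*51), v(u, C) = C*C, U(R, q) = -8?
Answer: 1/46 ≈ 0.021739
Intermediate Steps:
v(u, C) = C²
V = 46 (V = ((-8 + (-10)²)*(53 - 1*51))/4 = ((-8 + 100)*(53 - 51))/4 = (92*2)/4 = (¼)*184 = 46)
1/V = 1/46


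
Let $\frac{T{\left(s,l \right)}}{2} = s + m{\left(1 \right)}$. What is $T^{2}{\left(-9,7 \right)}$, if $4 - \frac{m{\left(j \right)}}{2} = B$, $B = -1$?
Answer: $4$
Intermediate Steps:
$m{\left(j \right)} = 10$ ($m{\left(j \right)} = 8 - -2 = 8 + 2 = 10$)
$T{\left(s,l \right)} = 20 + 2 s$ ($T{\left(s,l \right)} = 2 \left(s + 10\right) = 2 \left(10 + s\right) = 20 + 2 s$)
$T^{2}{\left(-9,7 \right)} = \left(20 + 2 \left(-9\right)\right)^{2} = \left(20 - 18\right)^{2} = 2^{2} = 4$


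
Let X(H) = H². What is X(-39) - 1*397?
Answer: 1124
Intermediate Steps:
X(-39) - 1*397 = (-39)² - 1*397 = 1521 - 397 = 1124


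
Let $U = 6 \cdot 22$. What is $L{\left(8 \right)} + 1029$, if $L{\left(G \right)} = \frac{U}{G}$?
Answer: $\frac{2091}{2} \approx 1045.5$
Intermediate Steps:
$U = 132$
$L{\left(G \right)} = \frac{132}{G}$
$L{\left(8 \right)} + 1029 = \frac{132}{8} + 1029 = 132 \cdot \frac{1}{8} + 1029 = \frac{33}{2} + 1029 = \frac{2091}{2}$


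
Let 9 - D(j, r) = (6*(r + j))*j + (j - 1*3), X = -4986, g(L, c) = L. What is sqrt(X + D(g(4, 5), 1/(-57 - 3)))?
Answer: 2*I*sqrt(31710)/5 ≈ 71.229*I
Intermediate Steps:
D(j, r) = 12 - j - j*(6*j + 6*r) (D(j, r) = 9 - ((6*(r + j))*j + (j - 1*3)) = 9 - ((6*(j + r))*j + (j - 3)) = 9 - ((6*j + 6*r)*j + (-3 + j)) = 9 - (j*(6*j + 6*r) + (-3 + j)) = 9 - (-3 + j + j*(6*j + 6*r)) = 9 + (3 - j - j*(6*j + 6*r)) = 12 - j - j*(6*j + 6*r))
sqrt(X + D(g(4, 5), 1/(-57 - 3))) = sqrt(-4986 + (12 - 1*4 - 6*4**2 - 6*4/(-57 - 3))) = sqrt(-4986 + (12 - 4 - 6*16 - 6*4/(-60))) = sqrt(-4986 + (12 - 4 - 96 - 6*4*(-1/60))) = sqrt(-4986 + (12 - 4 - 96 + 2/5)) = sqrt(-4986 - 438/5) = sqrt(-25368/5) = 2*I*sqrt(31710)/5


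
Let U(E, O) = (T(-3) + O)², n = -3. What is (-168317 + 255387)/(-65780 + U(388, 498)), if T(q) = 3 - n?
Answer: 43535/94118 ≈ 0.46256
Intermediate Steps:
T(q) = 6 (T(q) = 3 - 1*(-3) = 3 + 3 = 6)
U(E, O) = (6 + O)²
(-168317 + 255387)/(-65780 + U(388, 498)) = (-168317 + 255387)/(-65780 + (6 + 498)²) = 87070/(-65780 + 504²) = 87070/(-65780 + 254016) = 87070/188236 = 87070*(1/188236) = 43535/94118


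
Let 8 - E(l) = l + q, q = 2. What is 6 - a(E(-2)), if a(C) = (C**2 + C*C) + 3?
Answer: -125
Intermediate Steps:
E(l) = 6 - l (E(l) = 8 - (l + 2) = 8 - (2 + l) = 8 + (-2 - l) = 6 - l)
a(C) = 3 + 2*C**2 (a(C) = (C**2 + C**2) + 3 = 2*C**2 + 3 = 3 + 2*C**2)
6 - a(E(-2)) = 6 - (3 + 2*(6 - 1*(-2))**2) = 6 - (3 + 2*(6 + 2)**2) = 6 - (3 + 2*8**2) = 6 - (3 + 2*64) = 6 - (3 + 128) = 6 - 1*131 = 6 - 131 = -125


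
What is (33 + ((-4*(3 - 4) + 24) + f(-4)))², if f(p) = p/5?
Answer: 90601/25 ≈ 3624.0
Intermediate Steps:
f(p) = p/5 (f(p) = p*(⅕) = p/5)
(33 + ((-4*(3 - 4) + 24) + f(-4)))² = (33 + ((-4*(3 - 4) + 24) + (⅕)*(-4)))² = (33 + ((-4*(-1) + 24) - ⅘))² = (33 + ((4 + 24) - ⅘))² = (33 + (28 - ⅘))² = (33 + 136/5)² = (301/5)² = 90601/25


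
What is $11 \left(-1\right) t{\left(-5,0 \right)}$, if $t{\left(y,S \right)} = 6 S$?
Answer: $0$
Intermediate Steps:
$11 \left(-1\right) t{\left(-5,0 \right)} = 11 \left(-1\right) 6 \cdot 0 = \left(-11\right) 0 = 0$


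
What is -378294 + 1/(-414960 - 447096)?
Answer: -326110612465/862056 ≈ -3.7829e+5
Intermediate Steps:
-378294 + 1/(-414960 - 447096) = -378294 + 1/(-862056) = -378294 - 1/862056 = -326110612465/862056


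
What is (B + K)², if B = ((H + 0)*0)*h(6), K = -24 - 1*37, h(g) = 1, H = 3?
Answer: 3721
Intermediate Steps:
K = -61 (K = -24 - 37 = -61)
B = 0 (B = ((3 + 0)*0)*1 = (3*0)*1 = 0*1 = 0)
(B + K)² = (0 - 61)² = (-61)² = 3721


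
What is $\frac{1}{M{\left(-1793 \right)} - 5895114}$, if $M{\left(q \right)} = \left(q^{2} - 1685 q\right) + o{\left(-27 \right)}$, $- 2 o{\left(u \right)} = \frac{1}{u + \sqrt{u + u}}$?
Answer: $\frac{1067824134}{364063978656721} - \frac{6 i \sqrt{6}}{364063978656721} \approx 2.9331 \cdot 10^{-6} - 4.0369 \cdot 10^{-14} i$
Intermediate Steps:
$o{\left(u \right)} = - \frac{1}{2 \left(u + \sqrt{2} \sqrt{u}\right)}$ ($o{\left(u \right)} = - \frac{1}{2 \left(u + \sqrt{u + u}\right)} = - \frac{1}{2 \left(u + \sqrt{2 u}\right)} = - \frac{1}{2 \left(u + \sqrt{2} \sqrt{u}\right)}$)
$M{\left(q \right)} = q^{2} - \frac{1}{-54 + 6 i \sqrt{6}} - 1685 q$ ($M{\left(q \right)} = \left(q^{2} - 1685 q\right) - \frac{1}{2 \left(-27\right) + 2 \sqrt{2} \sqrt{-27}} = \left(q^{2} - 1685 q\right) - \frac{1}{-54 + 2 \sqrt{2} \cdot 3 i \sqrt{3}} = \left(q^{2} - 1685 q\right) - \frac{1}{-54 + 6 i \sqrt{6}} = q^{2} - \frac{1}{-54 + 6 i \sqrt{6}} - 1685 q$)
$\frac{1}{M{\left(-1793 \right)} - 5895114} = \frac{1}{\left(\frac{1}{58} + \left(-1793\right)^{2} - -3021205 + \frac{i \sqrt{6}}{522}\right) - 5895114} = \frac{1}{\left(\frac{1}{58} + 3214849 + 3021205 + \frac{i \sqrt{6}}{522}\right) - 5895114} = \frac{1}{\left(\frac{361691133}{58} + \frac{i \sqrt{6}}{522}\right) - 5895114} = \frac{1}{\frac{19774521}{58} + \frac{i \sqrt{6}}{522}}$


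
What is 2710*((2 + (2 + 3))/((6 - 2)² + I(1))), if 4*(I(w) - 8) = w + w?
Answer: 5420/7 ≈ 774.29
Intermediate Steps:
I(w) = 8 + w/2 (I(w) = 8 + (w + w)/4 = 8 + (2*w)/4 = 8 + w/2)
2710*((2 + (2 + 3))/((6 - 2)² + I(1))) = 2710*((2 + (2 + 3))/((6 - 2)² + (8 + (½)*1))) = 2710*((2 + 5)/(4² + (8 + ½))) = 2710*(7/(16 + 17/2)) = 2710*(7/(49/2)) = 2710*(7*(2/49)) = 2710*(2/7) = 5420/7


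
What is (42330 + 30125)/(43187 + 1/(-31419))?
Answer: 2276463645/1356892352 ≈ 1.6777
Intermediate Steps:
(42330 + 30125)/(43187 + 1/(-31419)) = 72455/(43187 - 1/31419) = 72455/(1356892352/31419) = 72455*(31419/1356892352) = 2276463645/1356892352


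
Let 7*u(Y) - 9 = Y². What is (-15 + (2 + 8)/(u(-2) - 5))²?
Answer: 40000/121 ≈ 330.58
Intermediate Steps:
u(Y) = 9/7 + Y²/7
(-15 + (2 + 8)/(u(-2) - 5))² = (-15 + (2 + 8)/((9/7 + (⅐)*(-2)²) - 5))² = (-15 + 10/((9/7 + (⅐)*4) - 5))² = (-15 + 10/((9/7 + 4/7) - 5))² = (-15 + 10/(13/7 - 5))² = (-15 + 10/(-22/7))² = (-15 + 10*(-7/22))² = (-15 - 35/11)² = (-200/11)² = 40000/121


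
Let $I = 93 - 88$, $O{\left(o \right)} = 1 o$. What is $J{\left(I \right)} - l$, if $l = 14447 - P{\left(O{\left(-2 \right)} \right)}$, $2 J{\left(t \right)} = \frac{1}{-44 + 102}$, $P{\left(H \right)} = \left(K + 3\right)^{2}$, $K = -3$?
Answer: $- \frac{1675851}{116} \approx -14447.0$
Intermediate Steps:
$O{\left(o \right)} = o$
$P{\left(H \right)} = 0$ ($P{\left(H \right)} = \left(-3 + 3\right)^{2} = 0^{2} = 0$)
$I = 5$ ($I = 93 - 88 = 5$)
$J{\left(t \right)} = \frac{1}{116}$ ($J{\left(t \right)} = \frac{1}{2 \left(-44 + 102\right)} = \frac{1}{2 \cdot 58} = \frac{1}{2} \cdot \frac{1}{58} = \frac{1}{116}$)
$l = 14447$ ($l = 14447 - 0 = 14447 + 0 = 14447$)
$J{\left(I \right)} - l = \frac{1}{116} - 14447 = - \frac{1675851}{116}$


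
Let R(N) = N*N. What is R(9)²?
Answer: 6561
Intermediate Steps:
R(N) = N²
R(9)² = (9²)² = 81² = 6561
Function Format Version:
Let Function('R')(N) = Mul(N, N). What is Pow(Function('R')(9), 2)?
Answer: 6561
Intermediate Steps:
Function('R')(N) = Pow(N, 2)
Pow(Function('R')(9), 2) = Pow(Pow(9, 2), 2) = Pow(81, 2) = 6561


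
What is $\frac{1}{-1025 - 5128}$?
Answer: $- \frac{1}{6153} \approx -0.00016252$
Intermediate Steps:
$\frac{1}{-1025 - 5128} = \frac{1}{-6153} = - \frac{1}{6153}$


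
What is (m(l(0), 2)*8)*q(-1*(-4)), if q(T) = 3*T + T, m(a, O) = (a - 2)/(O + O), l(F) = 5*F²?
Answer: -64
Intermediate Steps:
m(a, O) = (-2 + a)/(2*O) (m(a, O) = (-2 + a)/((2*O)) = (-2 + a)*(1/(2*O)) = (-2 + a)/(2*O))
q(T) = 4*T
(m(l(0), 2)*8)*q(-1*(-4)) = (((½)*(-2 + 5*0²)/2)*8)*(4*(-1*(-4))) = (((½)*(½)*(-2 + 5*0))*8)*(4*4) = (((½)*(½)*(-2 + 0))*8)*16 = (((½)*(½)*(-2))*8)*16 = -½*8*16 = -4*16 = -64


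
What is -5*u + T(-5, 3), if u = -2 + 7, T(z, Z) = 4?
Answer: -21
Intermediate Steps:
u = 5
-5*u + T(-5, 3) = -5*5 + 4 = -25 + 4 = -21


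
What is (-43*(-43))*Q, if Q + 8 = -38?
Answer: -85054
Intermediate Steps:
Q = -46 (Q = -8 - 38 = -46)
(-43*(-43))*Q = -43*(-43)*(-46) = 1849*(-46) = -85054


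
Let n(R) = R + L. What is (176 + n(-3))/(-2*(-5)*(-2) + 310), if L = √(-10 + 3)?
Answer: 173/290 + I*√7/290 ≈ 0.59655 + 0.0091233*I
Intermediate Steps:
L = I*√7 (L = √(-7) = I*√7 ≈ 2.6458*I)
n(R) = R + I*√7
(176 + n(-3))/(-2*(-5)*(-2) + 310) = (176 + (-3 + I*√7))/(-2*(-5)*(-2) + 310) = (173 + I*√7)/(10*(-2) + 310) = (173 + I*√7)/(-20 + 310) = (173 + I*√7)/290 = (173 + I*√7)*(1/290) = 173/290 + I*√7/290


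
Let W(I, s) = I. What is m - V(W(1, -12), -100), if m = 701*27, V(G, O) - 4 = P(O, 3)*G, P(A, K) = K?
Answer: 18920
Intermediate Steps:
V(G, O) = 4 + 3*G
m = 18927
m - V(W(1, -12), -100) = 18927 - (4 + 3*1) = 18927 - (4 + 3) = 18927 - 1*7 = 18927 - 7 = 18920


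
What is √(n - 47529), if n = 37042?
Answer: I*√10487 ≈ 102.41*I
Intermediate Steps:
√(n - 47529) = √(37042 - 47529) = √(-10487) = I*√10487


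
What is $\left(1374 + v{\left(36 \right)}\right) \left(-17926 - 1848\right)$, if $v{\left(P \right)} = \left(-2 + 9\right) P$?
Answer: $-32152524$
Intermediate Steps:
$v{\left(P \right)} = 7 P$
$\left(1374 + v{\left(36 \right)}\right) \left(-17926 - 1848\right) = \left(1374 + 7 \cdot 36\right) \left(-17926 - 1848\right) = \left(1374 + 252\right) \left(-19774\right) = 1626 \left(-19774\right) = -32152524$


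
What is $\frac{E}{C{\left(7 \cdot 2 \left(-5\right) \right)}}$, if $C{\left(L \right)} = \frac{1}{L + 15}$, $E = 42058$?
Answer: $-2313190$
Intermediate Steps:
$C{\left(L \right)} = \frac{1}{15 + L}$
$\frac{E}{C{\left(7 \cdot 2 \left(-5\right) \right)}} = \frac{42058}{\frac{1}{15 + 7 \cdot 2 \left(-5\right)}} = \frac{42058}{\frac{1}{15 + 14 \left(-5\right)}} = \frac{42058}{\frac{1}{15 - 70}} = \frac{42058}{\frac{1}{-55}} = \frac{42058}{- \frac{1}{55}} = 42058 \left(-55\right) = -2313190$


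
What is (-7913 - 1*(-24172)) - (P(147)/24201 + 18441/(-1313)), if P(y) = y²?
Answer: 57451387499/3530657 ≈ 16272.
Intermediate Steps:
(-7913 - 1*(-24172)) - (P(147)/24201 + 18441/(-1313)) = (-7913 - 1*(-24172)) - (147²/24201 + 18441/(-1313)) = (-7913 + 24172) - (21609*(1/24201) + 18441*(-1/1313)) = 16259 - (2401/2689 - 18441/1313) = 16259 - 1*(-46435336/3530657) = 16259 + 46435336/3530657 = 57451387499/3530657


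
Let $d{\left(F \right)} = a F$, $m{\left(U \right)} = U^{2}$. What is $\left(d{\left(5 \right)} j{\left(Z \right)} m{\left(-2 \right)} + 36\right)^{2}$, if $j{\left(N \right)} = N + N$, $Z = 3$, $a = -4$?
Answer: $197136$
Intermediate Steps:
$d{\left(F \right)} = - 4 F$
$j{\left(N \right)} = 2 N$
$\left(d{\left(5 \right)} j{\left(Z \right)} m{\left(-2 \right)} + 36\right)^{2} = \left(\left(-4\right) 5 \cdot 2 \cdot 3 \left(-2\right)^{2} + 36\right)^{2} = \left(\left(-20\right) 6 \cdot 4 + 36\right)^{2} = \left(\left(-120\right) 4 + 36\right)^{2} = \left(-480 + 36\right)^{2} = \left(-444\right)^{2} = 197136$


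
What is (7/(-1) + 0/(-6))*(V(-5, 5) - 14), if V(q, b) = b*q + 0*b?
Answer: 273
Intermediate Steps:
V(q, b) = b*q (V(q, b) = b*q + 0 = b*q)
(7/(-1) + 0/(-6))*(V(-5, 5) - 14) = (7/(-1) + 0/(-6))*(5*(-5) - 14) = (7*(-1) + 0*(-1/6))*(-25 - 14) = (-7 + 0)*(-39) = -7*(-39) = 273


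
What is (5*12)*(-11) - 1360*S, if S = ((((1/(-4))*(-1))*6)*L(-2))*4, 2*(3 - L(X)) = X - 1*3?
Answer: -45540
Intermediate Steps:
L(X) = 9/2 - X/2 (L(X) = 3 - (X - 1*3)/2 = 3 - (X - 3)/2 = 3 - (-3 + X)/2 = 3 + (3/2 - X/2) = 9/2 - X/2)
S = 33 (S = ((((1/(-4))*(-1))*6)*(9/2 - 1/2*(-2)))*4 = ((((1*(-1/4))*(-1))*6)*(9/2 + 1))*4 = ((-1/4*(-1)*6)*(11/2))*4 = (((1/4)*6)*(11/2))*4 = ((3/2)*(11/2))*4 = (33/4)*4 = 33)
(5*12)*(-11) - 1360*S = (5*12)*(-11) - 1360*33 = 60*(-11) - 44880 = -660 - 44880 = -45540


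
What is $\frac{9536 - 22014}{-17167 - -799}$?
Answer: $\frac{6239}{8184} \approx 0.76234$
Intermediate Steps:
$\frac{9536 - 22014}{-17167 - -799} = - \frac{12478}{-17167 + \left(\left(-68 - 2542\right) + 3409\right)} = - \frac{12478}{-17167 + \left(-2610 + 3409\right)} = - \frac{12478}{-17167 + 799} = - \frac{12478}{-16368} = \left(-12478\right) \left(- \frac{1}{16368}\right) = \frac{6239}{8184}$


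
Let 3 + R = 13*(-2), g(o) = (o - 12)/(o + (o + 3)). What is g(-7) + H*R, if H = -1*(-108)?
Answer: -34433/11 ≈ -3130.3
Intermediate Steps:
g(o) = (-12 + o)/(3 + 2*o) (g(o) = (-12 + o)/(o + (3 + o)) = (-12 + o)/(3 + 2*o))
R = -29 (R = -3 + 13*(-2) = -3 - 26 = -29)
H = 108
g(-7) + H*R = (-12 - 7)/(3 + 2*(-7)) + 108*(-29) = -19/(3 - 14) - 3132 = -19/(-11) - 3132 = -1/11*(-19) - 3132 = 19/11 - 3132 = -34433/11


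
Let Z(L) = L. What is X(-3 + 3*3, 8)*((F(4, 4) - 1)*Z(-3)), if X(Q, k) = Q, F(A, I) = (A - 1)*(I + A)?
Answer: -414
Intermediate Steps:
F(A, I) = (-1 + A)*(A + I)
X(-3 + 3*3, 8)*((F(4, 4) - 1)*Z(-3)) = (-3 + 3*3)*(((4² - 1*4 - 1*4 + 4*4) - 1)*(-3)) = (-3 + 9)*(((16 - 4 - 4 + 16) - 1)*(-3)) = 6*((24 - 1)*(-3)) = 6*(23*(-3)) = 6*(-69) = -414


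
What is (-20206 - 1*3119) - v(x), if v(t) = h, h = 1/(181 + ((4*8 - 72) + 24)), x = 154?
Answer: -3848626/165 ≈ -23325.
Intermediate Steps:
h = 1/165 (h = 1/(181 + ((32 - 72) + 24)) = 1/(181 + (-40 + 24)) = 1/(181 - 16) = 1/165 ≈ 0.0060606)
v(t) = 1/165
(-20206 - 1*3119) - v(x) = (-20206 - 1*3119) - 1*1/165 = (-20206 - 3119) - 1/165 = -23325 - 1/165 = -3848626/165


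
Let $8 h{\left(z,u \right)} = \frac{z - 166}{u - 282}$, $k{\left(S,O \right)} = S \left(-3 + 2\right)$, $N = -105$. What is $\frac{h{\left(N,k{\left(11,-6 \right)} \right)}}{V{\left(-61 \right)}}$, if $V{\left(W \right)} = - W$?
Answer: $\frac{271}{142984} \approx 0.0018953$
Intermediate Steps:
$k{\left(S,O \right)} = - S$ ($k{\left(S,O \right)} = S \left(-1\right) = - S$)
$h{\left(z,u \right)} = \frac{-166 + z}{8 \left(-282 + u\right)}$ ($h{\left(z,u \right)} = \frac{\left(z - 166\right) \frac{1}{u - 282}}{8} = \frac{\left(-166 + z\right) \frac{1}{-282 + u}}{8} = \frac{\frac{1}{-282 + u} \left(-166 + z\right)}{8} = \frac{-166 + z}{8 \left(-282 + u\right)}$)
$\frac{h{\left(N,k{\left(11,-6 \right)} \right)}}{V{\left(-61 \right)}} = \frac{\frac{1}{8} \frac{1}{-282 - 11} \left(-166 - 105\right)}{\left(-1\right) \left(-61\right)} = \frac{\frac{1}{8} \frac{1}{-282 - 11} \left(-271\right)}{61} = \frac{1}{8} \frac{1}{-293} \left(-271\right) \frac{1}{61} = \frac{1}{8} \left(- \frac{1}{293}\right) \left(-271\right) \frac{1}{61} = \frac{271}{2344} \cdot \frac{1}{61} = \frac{271}{142984}$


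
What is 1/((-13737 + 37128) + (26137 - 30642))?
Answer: 1/18886 ≈ 5.2949e-5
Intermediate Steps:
1/((-13737 + 37128) + (26137 - 30642)) = 1/(23391 - 4505) = 1/18886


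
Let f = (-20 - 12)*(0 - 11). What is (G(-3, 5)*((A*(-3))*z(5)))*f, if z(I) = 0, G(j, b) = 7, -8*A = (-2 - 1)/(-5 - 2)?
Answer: 0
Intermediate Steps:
A = -3/56 (A = -(-2 - 1)/(8*(-5 - 2)) = -(-3)/(8*(-7)) = -(-3)*(-1)/(8*7) = -1/8*3/7 = -3/56 ≈ -0.053571)
f = 352 (f = -32*(-11) = 352)
(G(-3, 5)*((A*(-3))*z(5)))*f = (7*(-3/56*(-3)*0))*352 = (7*((9/56)*0))*352 = (7*0)*352 = 0*352 = 0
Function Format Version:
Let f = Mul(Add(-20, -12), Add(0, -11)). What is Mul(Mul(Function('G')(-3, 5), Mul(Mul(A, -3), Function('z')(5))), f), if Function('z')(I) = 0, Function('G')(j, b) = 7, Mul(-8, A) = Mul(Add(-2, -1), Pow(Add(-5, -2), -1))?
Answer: 0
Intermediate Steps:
A = Rational(-3, 56) (A = Mul(Rational(-1, 8), Mul(Add(-2, -1), Pow(Add(-5, -2), -1))) = Mul(Rational(-1, 8), Mul(-3, Pow(-7, -1))) = Mul(Rational(-1, 8), Mul(-3, Rational(-1, 7))) = Mul(Rational(-1, 8), Rational(3, 7)) = Rational(-3, 56) ≈ -0.053571)
f = 352 (f = Mul(-32, -11) = 352)
Mul(Mul(Function('G')(-3, 5), Mul(Mul(A, -3), Function('z')(5))), f) = Mul(Mul(7, Mul(Mul(Rational(-3, 56), -3), 0)), 352) = Mul(Mul(7, Mul(Rational(9, 56), 0)), 352) = Mul(Mul(7, 0), 352) = Mul(0, 352) = 0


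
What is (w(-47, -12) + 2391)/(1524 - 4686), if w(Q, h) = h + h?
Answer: -789/1054 ≈ -0.74858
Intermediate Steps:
w(Q, h) = 2*h
(w(-47, -12) + 2391)/(1524 - 4686) = (2*(-12) + 2391)/(1524 - 4686) = (-24 + 2391)/(-3162) = 2367*(-1/3162) = -789/1054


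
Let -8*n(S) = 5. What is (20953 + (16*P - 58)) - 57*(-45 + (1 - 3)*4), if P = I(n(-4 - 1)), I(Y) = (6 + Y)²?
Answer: 97513/4 ≈ 24378.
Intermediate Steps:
n(S) = -5/8 (n(S) = -⅛*5 = -5/8)
P = 1849/64 (P = (6 - 5/8)² = (43/8)² = 1849/64 ≈ 28.891)
(20953 + (16*P - 58)) - 57*(-45 + (1 - 3)*4) = (20953 + (16*(1849/64) - 58)) - 57*(-45 + (1 - 3)*4) = (20953 + (1849/4 - 58)) - 57*(-45 - 2*4) = (20953 + 1617/4) - 57*(-45 - 8) = 85429/4 - 57*(-53) = 85429/4 + 3021 = 97513/4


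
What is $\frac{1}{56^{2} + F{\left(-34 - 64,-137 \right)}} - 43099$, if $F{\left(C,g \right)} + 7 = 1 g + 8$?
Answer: $- \frac{129296999}{3000} \approx -43099.0$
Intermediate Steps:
$F{\left(C,g \right)} = 1 + g$ ($F{\left(C,g \right)} = -7 + \left(1 g + 8\right) = -7 + \left(g + 8\right) = -7 + \left(8 + g\right) = 1 + g$)
$\frac{1}{56^{2} + F{\left(-34 - 64,-137 \right)}} - 43099 = \frac{1}{56^{2} + \left(1 - 137\right)} - 43099 = \frac{1}{3136 - 136} - 43099 = \frac{1}{3000} - 43099 = - \frac{129296999}{3000}$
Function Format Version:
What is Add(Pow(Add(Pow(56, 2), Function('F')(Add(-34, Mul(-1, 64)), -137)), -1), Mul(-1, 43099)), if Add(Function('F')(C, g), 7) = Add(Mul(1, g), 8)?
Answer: Rational(-129296999, 3000) ≈ -43099.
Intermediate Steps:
Function('F')(C, g) = Add(1, g) (Function('F')(C, g) = Add(-7, Add(Mul(1, g), 8)) = Add(-7, Add(g, 8)) = Add(-7, Add(8, g)) = Add(1, g))
Add(Pow(Add(Pow(56, 2), Function('F')(Add(-34, Mul(-1, 64)), -137)), -1), Mul(-1, 43099)) = Add(Pow(Add(Pow(56, 2), Add(1, -137)), -1), Mul(-1, 43099)) = Add(Pow(Add(3136, -136), -1), -43099) = Add(Pow(3000, -1), -43099) = Add(Rational(1, 3000), -43099) = Rational(-129296999, 3000)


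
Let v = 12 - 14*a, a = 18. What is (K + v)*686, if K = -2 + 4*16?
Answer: -122108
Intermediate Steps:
K = 62 (K = -2 + 64 = 62)
v = -240 (v = 12 - 14*18 = 12 - 252 = -240)
(K + v)*686 = (62 - 240)*686 = -178*686 = -122108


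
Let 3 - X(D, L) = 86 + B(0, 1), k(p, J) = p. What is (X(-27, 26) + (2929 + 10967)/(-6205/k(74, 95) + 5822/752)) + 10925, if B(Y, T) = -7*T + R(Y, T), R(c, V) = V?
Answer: 11292899232/1058833 ≈ 10665.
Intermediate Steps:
B(Y, T) = -6*T (B(Y, T) = -7*T + T = -6*T)
X(D, L) = -77 (X(D, L) = 3 - (86 - 6*1) = 3 - (86 - 6) = 3 - 1*80 = 3 - 80 = -77)
(X(-27, 26) + (2929 + 10967)/(-6205/k(74, 95) + 5822/752)) + 10925 = (-77 + (2929 + 10967)/(-6205/74 + 5822/752)) + 10925 = (-77 + 13896/(-6205*1/74 + 5822*(1/752))) + 10925 = (-77 + 13896/(-6205/74 + 2911/376)) + 10925 = (-77 + 13896/(-1058833/13912)) + 10925 = (-77 + 13896*(-13912/1058833)) + 10925 = (-77 - 193321152/1058833) + 10925 = -274851293/1058833 + 10925 = 11292899232/1058833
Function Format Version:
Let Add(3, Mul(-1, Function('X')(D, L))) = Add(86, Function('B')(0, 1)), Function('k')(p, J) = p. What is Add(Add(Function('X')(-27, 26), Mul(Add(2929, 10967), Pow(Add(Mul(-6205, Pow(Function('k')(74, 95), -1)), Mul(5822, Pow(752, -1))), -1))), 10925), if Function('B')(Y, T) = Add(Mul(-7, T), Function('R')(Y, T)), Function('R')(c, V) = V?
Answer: Rational(11292899232, 1058833) ≈ 10665.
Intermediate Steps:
Function('B')(Y, T) = Mul(-6, T) (Function('B')(Y, T) = Add(Mul(-7, T), T) = Mul(-6, T))
Function('X')(D, L) = -77 (Function('X')(D, L) = Add(3, Mul(-1, Add(86, Mul(-6, 1)))) = Add(3, Mul(-1, Add(86, -6))) = Add(3, Mul(-1, 80)) = Add(3, -80) = -77)
Add(Add(Function('X')(-27, 26), Mul(Add(2929, 10967), Pow(Add(Mul(-6205, Pow(Function('k')(74, 95), -1)), Mul(5822, Pow(752, -1))), -1))), 10925) = Add(Add(-77, Mul(Add(2929, 10967), Pow(Add(Mul(-6205, Pow(74, -1)), Mul(5822, Pow(752, -1))), -1))), 10925) = Add(Add(-77, Mul(13896, Pow(Add(Mul(-6205, Rational(1, 74)), Mul(5822, Rational(1, 752))), -1))), 10925) = Add(Add(-77, Mul(13896, Pow(Add(Rational(-6205, 74), Rational(2911, 376)), -1))), 10925) = Add(Add(-77, Mul(13896, Pow(Rational(-1058833, 13912), -1))), 10925) = Add(Add(-77, Mul(13896, Rational(-13912, 1058833))), 10925) = Add(Add(-77, Rational(-193321152, 1058833)), 10925) = Add(Rational(-274851293, 1058833), 10925) = Rational(11292899232, 1058833)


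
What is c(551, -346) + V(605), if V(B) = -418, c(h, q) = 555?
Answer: 137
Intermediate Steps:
c(551, -346) + V(605) = 555 - 418 = 137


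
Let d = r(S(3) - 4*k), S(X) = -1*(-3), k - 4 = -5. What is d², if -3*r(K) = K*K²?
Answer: 117649/9 ≈ 13072.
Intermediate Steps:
k = -1 (k = 4 - 5 = -1)
S(X) = 3
r(K) = -K³/3 (r(K) = -K*K²/3 = -K³/3)
d = -343/3 (d = -(3 - 4*(-1))³/3 = -(3 + 4)³/3 = -⅓*7³ = -⅓*343 = -343/3 ≈ -114.33)
d² = (-343/3)² = 117649/9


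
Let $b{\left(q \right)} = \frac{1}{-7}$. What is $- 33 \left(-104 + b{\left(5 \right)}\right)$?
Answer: $\frac{24057}{7} \approx 3436.7$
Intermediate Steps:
$b{\left(q \right)} = - \frac{1}{7}$
$- 33 \left(-104 + b{\left(5 \right)}\right) = - 33 \left(-104 - \frac{1}{7}\right) = \left(-33\right) \left(- \frac{729}{7}\right) = \frac{24057}{7}$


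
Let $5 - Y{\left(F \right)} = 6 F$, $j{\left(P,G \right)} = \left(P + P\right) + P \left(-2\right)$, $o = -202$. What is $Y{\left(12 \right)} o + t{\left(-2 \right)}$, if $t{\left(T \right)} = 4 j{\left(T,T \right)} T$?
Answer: $13534$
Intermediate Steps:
$j{\left(P,G \right)} = 0$ ($j{\left(P,G \right)} = 2 P - 2 P = 0$)
$Y{\left(F \right)} = 5 - 6 F$
$t{\left(T \right)} = 0$ ($t{\left(T \right)} = 4 \cdot 0 T = 0 T = 0$)
$Y{\left(12 \right)} o + t{\left(-2 \right)} = \left(5 - 72\right) \left(-202\right) + 0 = \left(-67\right) \left(-202\right) + 0 = 13534 + 0 = 13534$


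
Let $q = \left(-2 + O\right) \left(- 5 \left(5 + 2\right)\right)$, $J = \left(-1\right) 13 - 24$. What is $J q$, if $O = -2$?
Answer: $-5180$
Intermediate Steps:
$J = -37$ ($J = -13 - 24 = -37$)
$q = 140$ ($q = \left(-2 - 2\right) \left(- 5 \left(5 + 2\right)\right) = - 4 \left(\left(-5\right) 7\right) = \left(-4\right) \left(-35\right) = 140$)
$J q = \left(-37\right) 140 = -5180$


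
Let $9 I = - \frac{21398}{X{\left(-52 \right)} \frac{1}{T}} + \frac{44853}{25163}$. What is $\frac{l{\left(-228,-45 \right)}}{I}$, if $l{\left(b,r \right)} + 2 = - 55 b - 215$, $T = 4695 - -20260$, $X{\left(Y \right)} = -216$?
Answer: $\frac{301401306828}{6718363416959} \approx 0.044862$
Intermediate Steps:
$T = 24955$ ($T = 4695 + 20260 = 24955$)
$l{\left(b,r \right)} = -217 - 55 b$ ($l{\left(b,r \right)} = -2 - \left(215 + 55 b\right) = -217 - 55 b$)
$I = \frac{6718363416959}{24458436}$ ($I = \frac{- \frac{21398}{\left(-216\right) \frac{1}{24955}} + \frac{44853}{25163}}{9} = \frac{- \frac{21398}{\left(-216\right) \frac{1}{24955}} + 44853 \cdot \frac{1}{25163}}{9} = \frac{- \frac{21398}{- \frac{216}{24955}} + \frac{44853}{25163}}{9} = \frac{\left(-21398\right) \left(- \frac{24955}{216}\right) + \frac{44853}{25163}}{9} = \frac{\frac{266993545}{108} + \frac{44853}{25163}}{9} = \frac{1}{9} \cdot \frac{6718363416959}{2717604} = \frac{6718363416959}{24458436} \approx 2.7469 \cdot 10^{5}$)
$\frac{l{\left(-228,-45 \right)}}{I} = \frac{-217 - -12540}{\frac{6718363416959}{24458436}} = \left(-217 + 12540\right) \frac{24458436}{6718363416959} = 12323 \cdot \frac{24458436}{6718363416959} = \frac{301401306828}{6718363416959}$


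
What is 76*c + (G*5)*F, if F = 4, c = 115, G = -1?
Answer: 8720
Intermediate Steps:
76*c + (G*5)*F = 76*115 - 1*5*4 = 8740 - 5*4 = 8740 - 20 = 8720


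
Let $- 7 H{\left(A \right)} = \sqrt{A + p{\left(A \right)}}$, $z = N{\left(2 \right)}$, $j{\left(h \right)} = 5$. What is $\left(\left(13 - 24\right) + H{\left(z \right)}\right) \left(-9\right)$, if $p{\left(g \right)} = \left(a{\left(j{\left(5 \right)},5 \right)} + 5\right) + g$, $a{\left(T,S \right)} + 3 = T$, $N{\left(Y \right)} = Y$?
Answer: $99 + \frac{9 \sqrt{11}}{7} \approx 103.26$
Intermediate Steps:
$a{\left(T,S \right)} = -3 + T$
$p{\left(g \right)} = 7 + g$ ($p{\left(g \right)} = \left(\left(-3 + 5\right) + 5\right) + g = \left(2 + 5\right) + g = 7 + g$)
$z = 2$
$H{\left(A \right)} = - \frac{\sqrt{7 + 2 A}}{7}$ ($H{\left(A \right)} = - \frac{\sqrt{A + \left(7 + A\right)}}{7} = - \frac{\sqrt{7 + 2 A}}{7}$)
$\left(\left(13 - 24\right) + H{\left(z \right)}\right) \left(-9\right) = \left(\left(13 - 24\right) - \frac{\sqrt{7 + 2 \cdot 2}}{7}\right) \left(-9\right) = \left(-11 - \frac{\sqrt{7 + 4}}{7}\right) \left(-9\right) = \left(-11 - \frac{\sqrt{11}}{7}\right) \left(-9\right) = 99 + \frac{9 \sqrt{11}}{7}$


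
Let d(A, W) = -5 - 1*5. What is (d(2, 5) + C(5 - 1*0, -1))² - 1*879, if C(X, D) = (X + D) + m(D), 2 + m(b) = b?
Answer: -798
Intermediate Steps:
d(A, W) = -10 (d(A, W) = -5 - 5 = -10)
m(b) = -2 + b
C(X, D) = -2 + X + 2*D (C(X, D) = (X + D) + (-2 + D) = (D + X) + (-2 + D) = -2 + X + 2*D)
(d(2, 5) + C(5 - 1*0, -1))² - 1*879 = (-10 + (-2 + (5 - 1*0) + 2*(-1)))² - 1*879 = (-10 + (-2 + (5 + 0) - 2))² - 879 = (-10 + (-2 + 5 - 2))² - 879 = (-10 + 1)² - 879 = (-9)² - 879 = 81 - 879 = -798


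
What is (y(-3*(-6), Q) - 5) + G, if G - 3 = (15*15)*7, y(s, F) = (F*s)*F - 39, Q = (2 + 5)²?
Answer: 44752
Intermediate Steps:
Q = 49 (Q = 7² = 49)
y(s, F) = -39 + s*F² (y(s, F) = s*F² - 39 = -39 + s*F²)
G = 1578 (G = 3 + (15*15)*7 = 3 + 225*7 = 3 + 1575 = 1578)
(y(-3*(-6), Q) - 5) + G = ((-39 - 3*(-6)*49²) - 5) + 1578 = ((-39 + 18*2401) - 5) + 1578 = ((-39 + 43218) - 5) + 1578 = (43179 - 5) + 1578 = 43174 + 1578 = 44752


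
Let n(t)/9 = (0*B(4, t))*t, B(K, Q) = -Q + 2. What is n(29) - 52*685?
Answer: -35620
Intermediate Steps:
B(K, Q) = 2 - Q
n(t) = 0 (n(t) = 9*((0*(2 - t))*t) = 9*(0*t) = 9*0 = 0)
n(29) - 52*685 = 0 - 52*685 = 0 - 35620 = -35620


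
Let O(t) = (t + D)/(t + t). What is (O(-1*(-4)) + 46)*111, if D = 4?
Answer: 5217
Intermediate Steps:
O(t) = (4 + t)/(2*t) (O(t) = (t + 4)/(t + t) = (4 + t)/((2*t)) = (4 + t)*(1/(2*t)) = (4 + t)/(2*t))
(O(-1*(-4)) + 46)*111 = ((4 - 1*(-4))/(2*((-1*(-4)))) + 46)*111 = ((1/2)*(4 + 4)/4 + 46)*111 = ((1/2)*(1/4)*8 + 46)*111 = (1 + 46)*111 = 47*111 = 5217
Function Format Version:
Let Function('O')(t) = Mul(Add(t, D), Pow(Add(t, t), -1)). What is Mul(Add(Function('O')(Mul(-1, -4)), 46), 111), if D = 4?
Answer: 5217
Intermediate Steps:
Function('O')(t) = Mul(Rational(1, 2), Pow(t, -1), Add(4, t)) (Function('O')(t) = Mul(Add(t, 4), Pow(Add(t, t), -1)) = Mul(Add(4, t), Pow(Mul(2, t), -1)) = Mul(Add(4, t), Mul(Rational(1, 2), Pow(t, -1))) = Mul(Rational(1, 2), Pow(t, -1), Add(4, t)))
Mul(Add(Function('O')(Mul(-1, -4)), 46), 111) = Mul(Add(Mul(Rational(1, 2), Pow(Mul(-1, -4), -1), Add(4, Mul(-1, -4))), 46), 111) = Mul(Add(Mul(Rational(1, 2), Pow(4, -1), Add(4, 4)), 46), 111) = Mul(Add(Mul(Rational(1, 2), Rational(1, 4), 8), 46), 111) = Mul(Add(1, 46), 111) = Mul(47, 111) = 5217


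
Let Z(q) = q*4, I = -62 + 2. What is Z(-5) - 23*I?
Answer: 1360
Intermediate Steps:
I = -60
Z(q) = 4*q
Z(-5) - 23*I = 4*(-5) - 23*(-60) = -20 + 1380 = 1360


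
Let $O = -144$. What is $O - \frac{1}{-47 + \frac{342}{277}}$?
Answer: $- \frac{1825211}{12677} \approx -143.98$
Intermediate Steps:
$O - \frac{1}{-47 + \frac{342}{277}} = -144 - \frac{1}{-47 + \frac{342}{277}} = -144 - \frac{1}{- \frac{12677}{277}} = -144 - - \frac{277}{12677} = -144 + \frac{277}{12677} = - \frac{1825211}{12677}$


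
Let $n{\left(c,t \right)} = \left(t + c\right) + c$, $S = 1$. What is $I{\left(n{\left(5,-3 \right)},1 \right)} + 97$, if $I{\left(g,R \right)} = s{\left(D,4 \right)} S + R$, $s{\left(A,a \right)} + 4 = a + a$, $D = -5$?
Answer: $102$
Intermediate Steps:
$s{\left(A,a \right)} = -4 + 2 a$ ($s{\left(A,a \right)} = -4 + \left(a + a\right) = -4 + 2 a$)
$n{\left(c,t \right)} = t + 2 c$ ($n{\left(c,t \right)} = \left(c + t\right) + c = t + 2 c$)
$I{\left(g,R \right)} = 4 + R$ ($I{\left(g,R \right)} = \left(-4 + 2 \cdot 4\right) 1 + R = \left(-4 + 8\right) 1 + R = 4 \cdot 1 + R = 4 + R$)
$I{\left(n{\left(5,-3 \right)},1 \right)} + 97 = \left(4 + 1\right) + 97 = 5 + 97 = 102$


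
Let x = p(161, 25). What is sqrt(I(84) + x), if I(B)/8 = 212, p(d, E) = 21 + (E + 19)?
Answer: sqrt(1761) ≈ 41.964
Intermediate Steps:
p(d, E) = 40 + E (p(d, E) = 21 + (19 + E) = 40 + E)
x = 65 (x = 40 + 25 = 65)
I(B) = 1696 (I(B) = 8*212 = 1696)
sqrt(I(84) + x) = sqrt(1696 + 65) = sqrt(1761)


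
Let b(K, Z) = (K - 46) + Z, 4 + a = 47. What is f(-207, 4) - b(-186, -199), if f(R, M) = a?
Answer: 474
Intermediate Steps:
a = 43 (a = -4 + 47 = 43)
f(R, M) = 43
b(K, Z) = -46 + K + Z (b(K, Z) = (-46 + K) + Z = -46 + K + Z)
f(-207, 4) - b(-186, -199) = 43 - (-46 - 186 - 199) = 43 - 1*(-431) = 43 + 431 = 474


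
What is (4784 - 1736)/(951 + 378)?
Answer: 1016/443 ≈ 2.2935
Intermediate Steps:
(4784 - 1736)/(951 + 378) = 3048/1329 = 3048*(1/1329) = 1016/443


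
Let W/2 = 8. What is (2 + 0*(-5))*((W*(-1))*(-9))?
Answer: 288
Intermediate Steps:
W = 16 (W = 2*8 = 16)
(2 + 0*(-5))*((W*(-1))*(-9)) = (2 + 0*(-5))*((16*(-1))*(-9)) = (2 + 0)*(-16*(-9)) = 2*144 = 288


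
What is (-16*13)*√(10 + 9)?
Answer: -208*√19 ≈ -906.65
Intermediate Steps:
(-16*13)*√(10 + 9) = -208*√19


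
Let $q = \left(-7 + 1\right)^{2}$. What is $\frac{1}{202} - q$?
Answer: $- \frac{7271}{202} \approx -35.995$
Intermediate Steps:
$q = 36$ ($q = \left(-6\right)^{2} = 36$)
$\frac{1}{202} - q = \frac{1}{202} - 36 = - \frac{7271}{202}$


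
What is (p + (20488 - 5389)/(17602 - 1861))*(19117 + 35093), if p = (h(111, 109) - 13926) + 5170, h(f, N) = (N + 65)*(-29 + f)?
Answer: 522701800790/1749 ≈ 2.9886e+8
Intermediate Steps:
h(f, N) = (-29 + f)*(65 + N) (h(f, N) = (65 + N)*(-29 + f) = (-29 + f)*(65 + N))
p = 5512 (p = ((-1885 - 29*109 + 65*111 + 109*111) - 13926) + 5170 = ((-1885 - 3161 + 7215 + 12099) - 13926) + 5170 = (14268 - 13926) + 5170 = 342 + 5170 = 5512)
(p + (20488 - 5389)/(17602 - 1861))*(19117 + 35093) = (5512 + (20488 - 5389)/(17602 - 1861))*(19117 + 35093) = (5512 + 15099/15741)*54210 = (5512 + 15099*(1/15741))*54210 = (5512 + 5033/5247)*54210 = (28926497/5247)*54210 = 522701800790/1749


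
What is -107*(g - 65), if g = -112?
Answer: 18939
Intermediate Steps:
-107*(g - 65) = -107*(-112 - 65) = -107*(-177) = 18939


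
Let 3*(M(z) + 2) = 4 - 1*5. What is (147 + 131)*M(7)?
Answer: -1946/3 ≈ -648.67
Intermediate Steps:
M(z) = -7/3 (M(z) = -2 + (4 - 1*5)/3 = -2 + (4 - 5)/3 = -2 + (1/3)*(-1) = -2 - 1/3 = -7/3)
(147 + 131)*M(7) = (147 + 131)*(-7/3) = 278*(-7/3) = -1946/3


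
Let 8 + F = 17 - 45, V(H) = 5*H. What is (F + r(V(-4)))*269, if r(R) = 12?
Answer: -6456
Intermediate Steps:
F = -36 (F = -8 + (17 - 45) = -8 - 28 = -36)
(F + r(V(-4)))*269 = (-36 + 12)*269 = -24*269 = -6456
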